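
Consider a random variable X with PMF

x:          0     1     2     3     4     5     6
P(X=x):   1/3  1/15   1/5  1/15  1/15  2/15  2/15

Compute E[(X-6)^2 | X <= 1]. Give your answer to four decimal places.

34.1667

P(X <= 1) = 1/3 + 1/15 = 2/5.
E[(X-6)^2 | X <= 1] = [36·1/3 + 25·1/15] / (2/5)
 = 41/3 / (2/5)
 = 205/6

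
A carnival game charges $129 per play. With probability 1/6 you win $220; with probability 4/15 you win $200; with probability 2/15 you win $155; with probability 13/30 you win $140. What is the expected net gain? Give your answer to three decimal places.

E[payout] = 220·1/6 + 200·4/15 + 155·2/15 + 140·13/30
 = 110/3 + 160/3 + 62/3 + 182/3
 = 514/3
Net = 514/3 - 129 = 127/3

42.333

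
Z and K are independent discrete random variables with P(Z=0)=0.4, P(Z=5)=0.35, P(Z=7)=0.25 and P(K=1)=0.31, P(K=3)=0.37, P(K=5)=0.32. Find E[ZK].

E[ZK] = Σ_z Σ_k zk · P(Z=z)P(K=k)
 = 0·0.124 + 0·0.148 + 0·0.128 + 5·0.1085 + 15·0.1295 + 25·0.112 + 7·0.0775 + 21·0.0925 + 35·0.08
 = 0 + 0 + 0 + 0.5425 + 1.9425 + 2.8 + 0.5425 + 1.9425 + 2.8
 = 10.57

10.57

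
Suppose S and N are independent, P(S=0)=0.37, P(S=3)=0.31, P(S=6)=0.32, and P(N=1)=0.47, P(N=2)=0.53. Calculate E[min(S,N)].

0.9639

E[min(S,N)] = Σ_s Σ_n min(s,n) · P(S=s)P(N=n)
 = 0·0.1739 + 0·0.1961 + 1·0.1457 + 2·0.1643 + 1·0.1504 + 2·0.1696
 = 0 + 0 + 0.1457 + 0.3286 + 0.1504 + 0.3392
 = 0.9639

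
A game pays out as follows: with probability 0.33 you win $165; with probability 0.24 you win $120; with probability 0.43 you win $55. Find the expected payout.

106.9

E[payout] = 165·0.33 + 120·0.24 + 55·0.43
 = 54.45 + 28.8 + 23.65
 = 106.9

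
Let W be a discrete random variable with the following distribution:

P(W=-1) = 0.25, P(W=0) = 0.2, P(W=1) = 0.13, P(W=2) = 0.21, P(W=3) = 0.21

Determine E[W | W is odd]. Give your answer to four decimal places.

P(W is odd) = 0.25 + 0.13 + 0.21 = 0.59.
E[W | W is odd] = [(-1)·0.25 + 1·0.13 + 3·0.21] / 0.59
 = 0.51 / 0.59
 = 51/59

0.8644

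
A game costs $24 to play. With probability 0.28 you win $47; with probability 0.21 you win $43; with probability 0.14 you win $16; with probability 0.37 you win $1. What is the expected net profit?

E[payout] = 47·0.28 + 43·0.21 + 16·0.14 + 1·0.37
 = 13.16 + 9.03 + 2.24 + 0.37
 = 24.8
Net = 24.8 - 24 = 0.8

0.8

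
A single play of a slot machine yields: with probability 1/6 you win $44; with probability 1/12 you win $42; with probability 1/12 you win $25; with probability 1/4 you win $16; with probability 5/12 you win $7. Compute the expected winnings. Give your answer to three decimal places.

E[payout] = 44·1/6 + 42·1/12 + 25·1/12 + 16·1/4 + 7·5/12
 = 22/3 + 7/2 + 25/12 + 4 + 35/12
 = 119/6

19.833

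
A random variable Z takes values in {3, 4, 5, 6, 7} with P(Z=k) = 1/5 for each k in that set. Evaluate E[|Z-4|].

E[|Z-4|] = Σ |z-4|·P(Z=z)
 = 1·1/5 + 0·1/5 + 1·1/5 + 2·1/5 + 3·1/5
 = 1/5 + 0 + 1/5 + 2/5 + 3/5
 = 7/5

1.4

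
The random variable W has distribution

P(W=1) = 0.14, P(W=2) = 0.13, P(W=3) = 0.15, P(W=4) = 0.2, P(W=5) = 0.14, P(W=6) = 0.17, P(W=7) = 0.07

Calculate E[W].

3.86

E[W] = Σ w·P(W=w)
 = 1·0.14 + 2·0.13 + 3·0.15 + 4·0.2 + 5·0.14 + 6·0.17 + 7·0.07
 = 0.14 + 0.26 + 0.45 + 0.8 + 0.7 + 1.02 + 0.49
 = 3.86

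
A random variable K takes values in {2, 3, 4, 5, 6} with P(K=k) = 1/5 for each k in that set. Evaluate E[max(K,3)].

E[max(K,3)] = Σ max(k,3)·P(K=k)
 = 3·1/5 + 3·1/5 + 4·1/5 + 5·1/5 + 6·1/5
 = 3/5 + 3/5 + 4/5 + 1 + 6/5
 = 21/5

4.2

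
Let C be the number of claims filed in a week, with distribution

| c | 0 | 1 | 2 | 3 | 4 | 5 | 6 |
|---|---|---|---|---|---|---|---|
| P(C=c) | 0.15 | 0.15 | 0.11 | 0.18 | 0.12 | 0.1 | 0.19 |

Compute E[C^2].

E[C^2] = Σ c^2·P(C=c)
 = 0·0.15 + 1·0.15 + 4·0.11 + 9·0.18 + 16·0.12 + 25·0.1 + 36·0.19
 = 0 + 0.15 + 0.44 + 1.62 + 1.92 + 2.5 + 6.84
 = 13.47

13.47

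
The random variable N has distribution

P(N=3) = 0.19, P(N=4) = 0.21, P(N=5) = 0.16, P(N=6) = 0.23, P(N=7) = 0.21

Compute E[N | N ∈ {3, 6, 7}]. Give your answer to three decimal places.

P(N ∈ {3, 6, 7}) = 0.19 + 0.23 + 0.21 = 0.63.
E[N | N ∈ {3, 6, 7}] = [3·0.19 + 6·0.23 + 7·0.21] / 0.63
 = 3.42 / 0.63
 = 38/7

5.429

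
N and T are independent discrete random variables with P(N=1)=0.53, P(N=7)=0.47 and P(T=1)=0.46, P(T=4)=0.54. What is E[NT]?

E[NT] = Σ_n Σ_t nt · P(N=n)P(T=t)
 = 1·0.2438 + 4·0.2862 + 7·0.2162 + 28·0.2538
 = 0.2438 + 1.1448 + 1.5134 + 7.1064
 = 10.0084

10.0084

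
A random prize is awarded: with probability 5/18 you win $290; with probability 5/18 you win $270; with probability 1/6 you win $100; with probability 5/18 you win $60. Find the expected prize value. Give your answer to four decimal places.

188.8889

E[payout] = 290·5/18 + 270·5/18 + 100·1/6 + 60·5/18
 = 725/9 + 75 + 50/3 + 50/3
 = 1700/9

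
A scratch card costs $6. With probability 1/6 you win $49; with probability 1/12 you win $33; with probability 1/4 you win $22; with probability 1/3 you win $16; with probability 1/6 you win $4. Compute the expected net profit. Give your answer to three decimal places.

E[payout] = 49·1/6 + 33·1/12 + 22·1/4 + 16·1/3 + 4·1/6
 = 49/6 + 11/4 + 11/2 + 16/3 + 2/3
 = 269/12
Net = 269/12 - 6 = 197/12

16.417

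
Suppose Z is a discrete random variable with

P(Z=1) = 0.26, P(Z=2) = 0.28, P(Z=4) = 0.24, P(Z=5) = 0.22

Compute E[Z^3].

45.36

E[Z^3] = Σ z^3·P(Z=z)
 = 1·0.26 + 8·0.28 + 64·0.24 + 125·0.22
 = 0.26 + 2.24 + 15.36 + 27.5
 = 45.36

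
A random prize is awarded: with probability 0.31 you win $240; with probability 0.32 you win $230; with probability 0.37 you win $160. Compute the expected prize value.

207.2

E[payout] = 240·0.31 + 230·0.32 + 160·0.37
 = 74.4 + 73.6 + 59.2
 = 207.2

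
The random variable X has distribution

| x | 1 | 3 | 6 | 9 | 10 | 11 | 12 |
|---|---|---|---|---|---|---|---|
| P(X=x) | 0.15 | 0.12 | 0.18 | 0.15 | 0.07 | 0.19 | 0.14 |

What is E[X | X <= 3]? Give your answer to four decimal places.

P(X <= 3) = 0.15 + 0.12 = 0.27.
E[X | X <= 3] = [1·0.15 + 3·0.12] / 0.27
 = 0.51 / 0.27
 = 17/9

1.8889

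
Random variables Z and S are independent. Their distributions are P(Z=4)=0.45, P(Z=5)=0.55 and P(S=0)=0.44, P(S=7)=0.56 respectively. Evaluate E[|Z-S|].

3.374

E[|Z-S|] = Σ_z Σ_s |z-s| · P(Z=z)P(S=s)
 = 4·0.198 + 3·0.252 + 5·0.242 + 2·0.308
 = 0.792 + 0.756 + 1.21 + 0.616
 = 3.374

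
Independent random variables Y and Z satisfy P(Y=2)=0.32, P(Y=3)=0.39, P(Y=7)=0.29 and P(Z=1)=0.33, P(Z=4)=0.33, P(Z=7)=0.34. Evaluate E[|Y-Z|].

E[|Y-Z|] = Σ_y Σ_z |y-z| · P(Y=y)P(Z=z)
 = 1·0.1056 + 2·0.1056 + 5·0.1088 + 2·0.1287 + 1·0.1287 + 4·0.1326 + 6·0.0957 + 3·0.0957 + 0·0.0986
 = 0.1056 + 0.2112 + 0.544 + 0.2574 + 0.1287 + 0.5304 + 0.5742 + 0.2871 + 0
 = 2.6386

2.6386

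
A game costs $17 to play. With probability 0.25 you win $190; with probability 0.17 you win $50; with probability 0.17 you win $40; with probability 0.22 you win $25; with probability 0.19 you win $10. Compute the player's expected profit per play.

53.2

E[payout] = 190·0.25 + 50·0.17 + 40·0.17 + 25·0.22 + 10·0.19
 = 47.5 + 8.5 + 6.8 + 5.5 + 1.9
 = 70.2
Net = 70.2 - 17 = 53.2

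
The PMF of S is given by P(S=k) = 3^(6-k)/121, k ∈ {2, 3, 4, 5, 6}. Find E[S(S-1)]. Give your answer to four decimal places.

E[S(S-1)] = Σ s(s-1)·P(S=s)
 = 2·81/121 + 6·27/121 + 12·9/121 + 20·3/121 + 30·1/121
 = 162/121 + 162/121 + 108/121 + 60/121 + 30/121
 = 522/121

4.3140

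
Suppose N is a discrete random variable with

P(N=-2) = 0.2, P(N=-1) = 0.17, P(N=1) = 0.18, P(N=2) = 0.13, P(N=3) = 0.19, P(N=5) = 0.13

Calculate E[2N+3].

5.18

E[2N+3] = Σ (2n+3)·P(N=n)
 = (-1)·0.2 + 1·0.17 + 5·0.18 + 7·0.13 + 9·0.19 + 13·0.13
 = (-0.2) + 0.17 + 0.9 + 0.91 + 1.71 + 1.69
 = 5.18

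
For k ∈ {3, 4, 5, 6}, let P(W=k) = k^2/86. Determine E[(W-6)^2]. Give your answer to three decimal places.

1.977

E[(W-6)^2] = Σ (w-6)^2·P(W=w)
 = 9·9/86 + 4·8/43 + 1·25/86 + 0·18/43
 = 81/86 + 32/43 + 25/86 + 0
 = 85/43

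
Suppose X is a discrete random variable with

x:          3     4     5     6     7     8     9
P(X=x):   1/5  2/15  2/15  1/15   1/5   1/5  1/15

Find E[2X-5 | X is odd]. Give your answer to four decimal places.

P(X is odd) = 1/5 + 2/15 + 1/5 + 1/15 = 3/5.
E[2X-5 | X is odd] = [1·1/5 + 5·2/15 + 9·1/5 + 13·1/15] / (3/5)
 = 53/15 / (3/5)
 = 53/9

5.8889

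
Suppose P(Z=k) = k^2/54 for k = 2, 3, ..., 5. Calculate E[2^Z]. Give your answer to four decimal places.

E[2^Z] = Σ 2^z·P(Z=z)
 = 4·2/27 + 8·1/6 + 16·8/27 + 32·25/54
 = 8/27 + 4/3 + 128/27 + 400/27
 = 572/27

21.1852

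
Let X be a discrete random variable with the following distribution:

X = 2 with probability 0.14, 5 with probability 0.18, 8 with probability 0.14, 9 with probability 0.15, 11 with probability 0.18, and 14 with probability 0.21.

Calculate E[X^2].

89.11

E[X^2] = Σ x^2·P(X=x)
 = 4·0.14 + 25·0.18 + 64·0.14 + 81·0.15 + 121·0.18 + 196·0.21
 = 0.56 + 4.5 + 8.96 + 12.15 + 21.78 + 41.16
 = 89.11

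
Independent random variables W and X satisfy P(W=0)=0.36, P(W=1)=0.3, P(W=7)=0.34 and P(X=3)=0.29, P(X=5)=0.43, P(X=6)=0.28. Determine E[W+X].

7.38

E[W+X] = Σ_w Σ_x (w+x) · P(W=w)P(X=x)
 = 3·0.1044 + 5·0.1548 + 6·0.1008 + 4·0.087 + 6·0.129 + 7·0.084 + 10·0.0986 + 12·0.1462 + 13·0.0952
 = 0.3132 + 0.774 + 0.6048 + 0.348 + 0.774 + 0.588 + 0.986 + 1.7544 + 1.2376
 = 7.38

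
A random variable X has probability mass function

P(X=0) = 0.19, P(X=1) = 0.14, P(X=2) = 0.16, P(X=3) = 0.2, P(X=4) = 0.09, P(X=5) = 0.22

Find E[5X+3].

E[5X+3] = Σ (5x+3)·P(X=x)
 = 3·0.19 + 8·0.14 + 13·0.16 + 18·0.2 + 23·0.09 + 28·0.22
 = 0.57 + 1.12 + 2.08 + 3.6 + 2.07 + 6.16
 = 15.6

15.6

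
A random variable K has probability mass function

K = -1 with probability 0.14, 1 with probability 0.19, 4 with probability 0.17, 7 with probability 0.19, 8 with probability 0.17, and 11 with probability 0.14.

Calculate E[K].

4.96

E[K] = Σ k·P(K=k)
 = (-1)·0.14 + 1·0.19 + 4·0.17 + 7·0.19 + 8·0.17 + 11·0.14
 = (-0.14) + 0.19 + 0.68 + 1.33 + 1.36 + 1.54
 = 4.96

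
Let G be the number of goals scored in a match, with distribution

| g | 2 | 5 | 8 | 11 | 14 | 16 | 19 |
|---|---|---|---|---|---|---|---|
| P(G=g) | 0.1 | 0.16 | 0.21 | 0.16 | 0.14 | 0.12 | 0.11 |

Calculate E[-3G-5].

E[-3G-5] = Σ (-3g-5)·P(G=g)
 = (-11)·0.1 + (-20)·0.16 + (-29)·0.21 + (-38)·0.16 + (-47)·0.14 + (-53)·0.12 + (-62)·0.11
 = (-1.1) + (-3.2) + (-6.09) + (-6.08) + (-6.58) + (-6.36) + (-6.82)
 = -36.23

-36.23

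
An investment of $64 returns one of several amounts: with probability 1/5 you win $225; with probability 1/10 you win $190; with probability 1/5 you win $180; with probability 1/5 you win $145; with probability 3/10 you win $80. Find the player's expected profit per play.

E[payout] = 225·1/5 + 190·1/10 + 180·1/5 + 145·1/5 + 80·3/10
 = 45 + 19 + 36 + 29 + 24
 = 153
Net = 153 - 64 = 89

89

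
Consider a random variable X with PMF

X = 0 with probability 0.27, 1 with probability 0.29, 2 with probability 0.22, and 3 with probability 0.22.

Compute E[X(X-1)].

1.76

E[X(X-1)] = Σ x(x-1)·P(X=x)
 = 0·0.27 + 0·0.29 + 2·0.22 + 6·0.22
 = 0 + 0 + 0.44 + 1.32
 = 1.76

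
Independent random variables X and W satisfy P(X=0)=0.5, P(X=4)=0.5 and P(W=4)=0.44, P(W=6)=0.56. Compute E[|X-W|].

3.12

E[|X-W|] = Σ_x Σ_w |x-w| · P(X=x)P(W=w)
 = 4·0.22 + 6·0.28 + 0·0.22 + 2·0.28
 = 0.88 + 1.68 + 0 + 0.56
 = 3.12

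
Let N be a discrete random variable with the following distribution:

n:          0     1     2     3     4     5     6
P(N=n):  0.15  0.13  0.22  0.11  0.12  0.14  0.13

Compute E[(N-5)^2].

E[(N-5)^2] = Σ (n-5)^2·P(N=n)
 = 25·0.15 + 16·0.13 + 9·0.22 + 4·0.11 + 1·0.12 + 0·0.14 + 1·0.13
 = 3.75 + 2.08 + 1.98 + 0.44 + 0.12 + 0 + 0.13
 = 8.5

8.5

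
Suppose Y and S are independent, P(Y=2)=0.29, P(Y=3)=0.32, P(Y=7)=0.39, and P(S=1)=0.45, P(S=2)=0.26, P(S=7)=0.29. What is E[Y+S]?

7.27

E[Y+S] = Σ_y Σ_s (y+s) · P(Y=y)P(S=s)
 = 3·0.1305 + 4·0.0754 + 9·0.0841 + 4·0.144 + 5·0.0832 + 10·0.0928 + 8·0.1755 + 9·0.1014 + 14·0.1131
 = 0.3915 + 0.3016 + 0.7569 + 0.576 + 0.416 + 0.928 + 1.404 + 0.9126 + 1.5834
 = 7.27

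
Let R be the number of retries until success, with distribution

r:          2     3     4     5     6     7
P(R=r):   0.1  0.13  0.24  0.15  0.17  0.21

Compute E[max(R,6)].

E[max(R,6)] = Σ max(r,6)·P(R=r)
 = 6·0.1 + 6·0.13 + 6·0.24 + 6·0.15 + 6·0.17 + 7·0.21
 = 0.6 + 0.78 + 1.44 + 0.9 + 1.02 + 1.47
 = 6.21

6.21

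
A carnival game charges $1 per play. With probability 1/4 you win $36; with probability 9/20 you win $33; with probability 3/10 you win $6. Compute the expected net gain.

E[payout] = 36·1/4 + 33·9/20 + 6·3/10
 = 9 + 297/20 + 9/5
 = 513/20
Net = 513/20 - 1 = 493/20

24.65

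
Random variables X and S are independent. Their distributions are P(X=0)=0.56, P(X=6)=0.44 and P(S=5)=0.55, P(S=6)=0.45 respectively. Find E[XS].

E[XS] = Σ_x Σ_s xs · P(X=x)P(S=s)
 = 0·0.308 + 0·0.252 + 30·0.242 + 36·0.198
 = 0 + 0 + 7.26 + 7.128
 = 14.388

14.388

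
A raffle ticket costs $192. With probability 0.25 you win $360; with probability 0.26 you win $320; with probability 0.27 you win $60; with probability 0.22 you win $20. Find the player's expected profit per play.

E[payout] = 360·0.25 + 320·0.26 + 60·0.27 + 20·0.22
 = 90 + 83.2 + 16.2 + 4.4
 = 193.8
Net = 193.8 - 192 = 1.8

1.8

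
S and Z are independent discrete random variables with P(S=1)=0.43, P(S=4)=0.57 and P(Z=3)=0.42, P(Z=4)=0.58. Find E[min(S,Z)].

2.4706

E[min(S,Z)] = Σ_s Σ_z min(s,z) · P(S=s)P(Z=z)
 = 1·0.1806 + 1·0.2494 + 3·0.2394 + 4·0.3306
 = 0.1806 + 0.2494 + 0.7182 + 1.3224
 = 2.4706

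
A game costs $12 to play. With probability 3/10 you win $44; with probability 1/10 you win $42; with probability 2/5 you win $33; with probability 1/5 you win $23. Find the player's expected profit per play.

E[payout] = 44·3/10 + 42·1/10 + 33·2/5 + 23·1/5
 = 66/5 + 21/5 + 66/5 + 23/5
 = 176/5
Net = 176/5 - 12 = 116/5

23.2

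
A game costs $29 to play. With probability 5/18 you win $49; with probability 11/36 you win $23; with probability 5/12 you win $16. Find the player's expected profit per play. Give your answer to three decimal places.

-1.694

E[payout] = 49·5/18 + 23·11/36 + 16·5/12
 = 245/18 + 253/36 + 20/3
 = 983/36
Net = 983/36 - 29 = -61/36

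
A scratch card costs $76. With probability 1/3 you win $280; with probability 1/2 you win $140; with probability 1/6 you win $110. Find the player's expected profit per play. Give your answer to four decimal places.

105.6667

E[payout] = 280·1/3 + 140·1/2 + 110·1/6
 = 280/3 + 70 + 55/3
 = 545/3
Net = 545/3 - 76 = 317/3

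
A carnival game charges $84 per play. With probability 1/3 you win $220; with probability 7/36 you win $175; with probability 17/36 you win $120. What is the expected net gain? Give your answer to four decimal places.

E[payout] = 220·1/3 + 175·7/36 + 120·17/36
 = 220/3 + 1225/36 + 170/3
 = 5905/36
Net = 5905/36 - 84 = 2881/36

80.0278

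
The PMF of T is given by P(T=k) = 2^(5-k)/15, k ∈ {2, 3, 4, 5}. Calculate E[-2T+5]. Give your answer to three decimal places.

-0.467

E[-2T+5] = Σ (-2t+5)·P(T=t)
 = 1·8/15 + (-1)·4/15 + (-3)·2/15 + (-5)·1/15
 = 8/15 + (-4/15) + (-2/5) + (-1/3)
 = -7/15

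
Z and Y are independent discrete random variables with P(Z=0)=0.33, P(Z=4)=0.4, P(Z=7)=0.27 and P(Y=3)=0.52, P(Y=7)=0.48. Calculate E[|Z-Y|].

E[|Z-Y|] = Σ_z Σ_y |z-y| · P(Z=z)P(Y=y)
 = 3·0.1716 + 7·0.1584 + 1·0.208 + 3·0.192 + 4·0.1404 + 0·0.1296
 = 0.5148 + 1.1088 + 0.208 + 0.576 + 0.5616 + 0
 = 2.9692

2.9692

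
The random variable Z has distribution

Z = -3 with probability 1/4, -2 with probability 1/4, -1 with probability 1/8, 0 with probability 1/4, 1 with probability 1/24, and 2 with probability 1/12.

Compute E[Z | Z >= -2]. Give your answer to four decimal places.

-0.5556

P(Z >= -2) = 1/4 + 1/8 + 1/4 + 1/24 + 1/12 = 3/4.
E[Z | Z >= -2] = [(-2)·1/4 + (-1)·1/8 + 0·1/4 + 1·1/24 + 2·1/12] / (3/4)
 = -5/12 / (3/4)
 = -5/9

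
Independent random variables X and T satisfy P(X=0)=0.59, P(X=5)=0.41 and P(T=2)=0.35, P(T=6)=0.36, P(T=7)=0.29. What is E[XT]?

E[XT] = Σ_x Σ_t xt · P(X=x)P(T=t)
 = 0·0.2065 + 0·0.2124 + 0·0.1711 + 10·0.1435 + 30·0.1476 + 35·0.1189
 = 0 + 0 + 0 + 1.435 + 4.428 + 4.1615
 = 10.0245

10.0245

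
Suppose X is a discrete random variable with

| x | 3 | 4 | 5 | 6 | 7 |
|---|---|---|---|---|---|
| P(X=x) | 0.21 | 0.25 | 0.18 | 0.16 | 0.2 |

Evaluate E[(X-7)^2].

6.49

E[(X-7)^2] = Σ (x-7)^2·P(X=x)
 = 16·0.21 + 9·0.25 + 4·0.18 + 1·0.16 + 0·0.2
 = 3.36 + 2.25 + 0.72 + 0.16 + 0
 = 6.49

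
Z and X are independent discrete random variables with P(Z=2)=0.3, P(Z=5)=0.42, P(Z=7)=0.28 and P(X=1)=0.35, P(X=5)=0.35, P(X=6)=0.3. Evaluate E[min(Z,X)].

E[min(Z,X)] = Σ_z Σ_x min(z,x) · P(Z=z)P(X=x)
 = 1·0.105 + 2·0.105 + 2·0.09 + 1·0.147 + 5·0.147 + 5·0.126 + 1·0.098 + 5·0.098 + 6·0.084
 = 0.105 + 0.21 + 0.18 + 0.147 + 0.735 + 0.63 + 0.098 + 0.49 + 0.504
 = 3.099

3.099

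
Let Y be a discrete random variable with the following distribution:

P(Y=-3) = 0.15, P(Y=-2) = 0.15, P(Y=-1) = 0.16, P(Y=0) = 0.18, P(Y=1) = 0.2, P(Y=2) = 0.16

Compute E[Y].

-0.39

E[Y] = Σ y·P(Y=y)
 = (-3)·0.15 + (-2)·0.15 + (-1)·0.16 + 0·0.18 + 1·0.2 + 2·0.16
 = (-0.45) + (-0.3) + (-0.16) + 0 + 0.2 + 0.32
 = -0.39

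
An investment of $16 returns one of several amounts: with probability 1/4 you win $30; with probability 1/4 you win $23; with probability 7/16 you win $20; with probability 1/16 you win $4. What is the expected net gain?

6.25

E[payout] = 30·1/4 + 23·1/4 + 20·7/16 + 4·1/16
 = 15/2 + 23/4 + 35/4 + 1/4
 = 89/4
Net = 89/4 - 16 = 25/4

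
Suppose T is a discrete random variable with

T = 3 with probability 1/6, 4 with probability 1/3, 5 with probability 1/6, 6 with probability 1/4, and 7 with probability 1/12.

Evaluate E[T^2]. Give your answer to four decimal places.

E[T^2] = Σ t^2·P(T=t)
 = 9·1/6 + 16·1/3 + 25·1/6 + 36·1/4 + 49·1/12
 = 3/2 + 16/3 + 25/6 + 9 + 49/12
 = 289/12

24.0833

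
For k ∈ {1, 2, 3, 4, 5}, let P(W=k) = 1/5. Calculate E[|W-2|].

1.4

E[|W-2|] = Σ |w-2|·P(W=w)
 = 1·1/5 + 0·1/5 + 1·1/5 + 2·1/5 + 3·1/5
 = 1/5 + 0 + 1/5 + 2/5 + 3/5
 = 7/5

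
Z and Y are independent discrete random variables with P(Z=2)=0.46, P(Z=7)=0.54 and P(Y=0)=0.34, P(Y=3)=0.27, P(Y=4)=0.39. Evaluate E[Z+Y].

7.07

E[Z+Y] = Σ_z Σ_y (z+y) · P(Z=z)P(Y=y)
 = 2·0.1564 + 5·0.1242 + 6·0.1794 + 7·0.1836 + 10·0.1458 + 11·0.2106
 = 0.3128 + 0.621 + 1.0764 + 1.2852 + 1.458 + 2.3166
 = 7.07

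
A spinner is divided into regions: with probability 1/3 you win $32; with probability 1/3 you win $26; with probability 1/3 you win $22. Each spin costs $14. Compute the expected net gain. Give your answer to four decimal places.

E[payout] = 32·1/3 + 26·1/3 + 22·1/3
 = 32/3 + 26/3 + 22/3
 = 80/3
Net = 80/3 - 14 = 38/3

12.6667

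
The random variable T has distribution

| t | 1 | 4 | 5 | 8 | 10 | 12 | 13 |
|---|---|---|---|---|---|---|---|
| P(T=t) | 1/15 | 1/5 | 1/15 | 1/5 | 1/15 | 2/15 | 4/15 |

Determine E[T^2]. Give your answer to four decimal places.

E[T^2] = Σ t^2·P(T=t)
 = 1·1/15 + 16·1/5 + 25·1/15 + 64·1/5 + 100·1/15 + 144·2/15 + 169·4/15
 = 1/15 + 16/5 + 5/3 + 64/5 + 20/3 + 96/5 + 676/15
 = 266/3

88.6667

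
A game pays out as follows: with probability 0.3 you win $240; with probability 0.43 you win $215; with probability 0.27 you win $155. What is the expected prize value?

E[payout] = 240·0.3 + 215·0.43 + 155·0.27
 = 72 + 92.45 + 41.85
 = 206.3

206.3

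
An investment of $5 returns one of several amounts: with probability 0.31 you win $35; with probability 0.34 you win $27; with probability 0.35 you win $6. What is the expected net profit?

E[payout] = 35·0.31 + 27·0.34 + 6·0.35
 = 10.85 + 9.18 + 2.1
 = 22.13
Net = 22.13 - 5 = 17.13

17.13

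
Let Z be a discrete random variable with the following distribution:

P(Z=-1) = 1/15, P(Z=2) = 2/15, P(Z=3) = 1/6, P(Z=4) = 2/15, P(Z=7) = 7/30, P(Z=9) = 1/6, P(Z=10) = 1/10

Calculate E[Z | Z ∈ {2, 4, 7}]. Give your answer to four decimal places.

P(Z ∈ {2, 4, 7}) = 2/15 + 2/15 + 7/30 = 1/2.
E[Z | Z ∈ {2, 4, 7}] = [2·2/15 + 4·2/15 + 7·7/30] / (1/2)
 = 73/30 / (1/2)
 = 73/15

4.8667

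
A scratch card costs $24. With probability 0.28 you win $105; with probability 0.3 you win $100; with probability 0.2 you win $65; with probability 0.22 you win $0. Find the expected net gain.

48.4

E[payout] = 105·0.28 + 100·0.3 + 65·0.2 + 0·0.22
 = 29.4 + 30 + 13 + 0
 = 72.4
Net = 72.4 - 24 = 48.4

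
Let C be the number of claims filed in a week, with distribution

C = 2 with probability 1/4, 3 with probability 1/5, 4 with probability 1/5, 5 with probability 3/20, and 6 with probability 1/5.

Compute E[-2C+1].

-6.7

E[-2C+1] = Σ (-2c+1)·P(C=c)
 = (-3)·1/4 + (-5)·1/5 + (-7)·1/5 + (-9)·3/20 + (-11)·1/5
 = (-3/4) + (-1) + (-7/5) + (-27/20) + (-11/5)
 = -67/10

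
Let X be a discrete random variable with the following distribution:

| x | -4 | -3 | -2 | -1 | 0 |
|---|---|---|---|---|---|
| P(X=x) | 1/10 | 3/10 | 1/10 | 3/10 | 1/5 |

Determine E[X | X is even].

P(X is even) = 1/10 + 1/10 + 1/5 = 2/5.
E[X | X is even] = [(-4)·1/10 + (-2)·1/10 + 0·1/5] / (2/5)
 = -3/5 / (2/5)
 = -3/2

-1.5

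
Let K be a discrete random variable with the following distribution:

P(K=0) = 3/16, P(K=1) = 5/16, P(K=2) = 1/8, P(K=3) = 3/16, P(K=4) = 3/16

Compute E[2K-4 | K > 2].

P(K > 2) = 3/16 + 3/16 = 3/8.
E[2K-4 | K > 2] = [2·3/16 + 4·3/16] / (3/8)
 = 9/8 / (3/8)
 = 3

3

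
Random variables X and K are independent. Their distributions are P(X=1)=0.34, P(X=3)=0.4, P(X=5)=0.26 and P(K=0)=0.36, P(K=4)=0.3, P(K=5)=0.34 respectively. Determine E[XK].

E[XK] = Σ_x Σ_k xk · P(X=x)P(K=k)
 = 0·0.1224 + 4·0.102 + 5·0.1156 + 0·0.144 + 12·0.12 + 15·0.136 + 0·0.0936 + 20·0.078 + 25·0.0884
 = 0 + 0.408 + 0.578 + 0 + 1.44 + 2.04 + 0 + 1.56 + 2.21
 = 8.236

8.236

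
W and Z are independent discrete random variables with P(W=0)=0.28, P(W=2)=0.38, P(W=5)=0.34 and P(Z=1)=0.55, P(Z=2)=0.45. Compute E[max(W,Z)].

E[max(W,Z)] = Σ_w Σ_z max(w,z) · P(W=w)P(Z=z)
 = 1·0.154 + 2·0.126 + 2·0.209 + 2·0.171 + 5·0.187 + 5·0.153
 = 0.154 + 0.252 + 0.418 + 0.342 + 0.935 + 0.765
 = 2.866

2.866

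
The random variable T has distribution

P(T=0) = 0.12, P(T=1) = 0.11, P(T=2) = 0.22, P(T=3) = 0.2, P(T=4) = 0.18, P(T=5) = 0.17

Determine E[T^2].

E[T^2] = Σ t^2·P(T=t)
 = 0·0.12 + 1·0.11 + 4·0.22 + 9·0.2 + 16·0.18 + 25·0.17
 = 0 + 0.11 + 0.88 + 1.8 + 2.88 + 4.25
 = 9.92

9.92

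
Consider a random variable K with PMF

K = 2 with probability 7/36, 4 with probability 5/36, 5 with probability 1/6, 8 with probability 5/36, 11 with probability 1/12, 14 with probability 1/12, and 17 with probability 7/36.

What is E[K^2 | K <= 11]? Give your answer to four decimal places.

P(K <= 11) = 7/36 + 5/36 + 1/6 + 5/36 + 1/12 = 13/18.
E[K^2 | K <= 11] = [4·7/36 + 16·5/36 + 25·1/6 + 64·5/36 + 121·1/12] / (13/18)
 = 941/36 / (13/18)
 = 941/26

36.1923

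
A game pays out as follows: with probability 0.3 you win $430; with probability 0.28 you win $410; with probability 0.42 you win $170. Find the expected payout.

315.2

E[payout] = 430·0.3 + 410·0.28 + 170·0.42
 = 129 + 114.8 + 71.4
 = 315.2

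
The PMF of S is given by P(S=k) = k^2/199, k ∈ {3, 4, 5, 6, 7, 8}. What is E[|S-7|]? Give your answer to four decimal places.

E[|S-7|] = Σ |s-7|·P(S=s)
 = 4·9/199 + 3·16/199 + 2·25/199 + 1·36/199 + 0·49/199 + 1·64/199
 = 36/199 + 48/199 + 50/199 + 36/199 + 0 + 64/199
 = 234/199

1.1759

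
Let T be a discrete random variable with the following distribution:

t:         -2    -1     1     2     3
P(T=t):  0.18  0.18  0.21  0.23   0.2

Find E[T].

E[T] = Σ t·P(T=t)
 = (-2)·0.18 + (-1)·0.18 + 1·0.21 + 2·0.23 + 3·0.2
 = (-0.36) + (-0.18) + 0.21 + 0.46 + 0.6
 = 0.73

0.73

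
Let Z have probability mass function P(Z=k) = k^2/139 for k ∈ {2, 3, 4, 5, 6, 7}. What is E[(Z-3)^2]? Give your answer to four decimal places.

E[(Z-3)^2] = Σ (z-3)^2·P(Z=z)
 = 1·4/139 + 0·9/139 + 1·16/139 + 4·25/139 + 9·36/139 + 16·49/139
 = 4/139 + 0 + 16/139 + 100/139 + 324/139 + 784/139
 = 1228/139

8.8345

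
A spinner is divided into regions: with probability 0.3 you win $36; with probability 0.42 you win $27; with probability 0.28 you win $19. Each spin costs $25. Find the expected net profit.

2.46

E[payout] = 36·0.3 + 27·0.42 + 19·0.28
 = 10.8 + 11.34 + 5.32
 = 27.46
Net = 27.46 - 25 = 2.46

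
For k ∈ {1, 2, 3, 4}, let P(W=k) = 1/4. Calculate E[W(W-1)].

E[W(W-1)] = Σ w(w-1)·P(W=w)
 = 0·1/4 + 2·1/4 + 6·1/4 + 12·1/4
 = 0 + 1/2 + 3/2 + 3
 = 5

5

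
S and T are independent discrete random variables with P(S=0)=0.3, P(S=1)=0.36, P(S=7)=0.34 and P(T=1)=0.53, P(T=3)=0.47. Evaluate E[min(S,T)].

1.0196

E[min(S,T)] = Σ_s Σ_t min(s,t) · P(S=s)P(T=t)
 = 0·0.159 + 0·0.141 + 1·0.1908 + 1·0.1692 + 1·0.1802 + 3·0.1598
 = 0 + 0 + 0.1908 + 0.1692 + 0.1802 + 0.4794
 = 1.0196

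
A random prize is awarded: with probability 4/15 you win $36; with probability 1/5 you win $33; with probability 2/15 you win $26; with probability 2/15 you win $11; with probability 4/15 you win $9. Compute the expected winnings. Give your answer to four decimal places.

23.5333

E[payout] = 36·4/15 + 33·1/5 + 26·2/15 + 11·2/15 + 9·4/15
 = 48/5 + 33/5 + 52/15 + 22/15 + 12/5
 = 353/15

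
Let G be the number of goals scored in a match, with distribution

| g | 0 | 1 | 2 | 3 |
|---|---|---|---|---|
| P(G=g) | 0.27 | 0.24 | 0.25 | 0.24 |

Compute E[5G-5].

2.3

E[5G-5] = Σ (5g-5)·P(G=g)
 = (-5)·0.27 + 0·0.24 + 5·0.25 + 10·0.24
 = (-1.35) + 0 + 1.25 + 2.4
 = 2.3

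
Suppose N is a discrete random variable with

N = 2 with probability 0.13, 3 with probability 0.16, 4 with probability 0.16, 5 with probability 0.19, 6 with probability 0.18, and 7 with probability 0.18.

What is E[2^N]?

45

E[2^N] = Σ 2^n·P(N=n)
 = 4·0.13 + 8·0.16 + 16·0.16 + 32·0.19 + 64·0.18 + 128·0.18
 = 0.52 + 1.28 + 2.56 + 6.08 + 11.52 + 23.04
 = 45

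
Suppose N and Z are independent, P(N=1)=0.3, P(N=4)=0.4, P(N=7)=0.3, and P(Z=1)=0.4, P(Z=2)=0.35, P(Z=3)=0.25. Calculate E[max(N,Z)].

4.255

E[max(N,Z)] = Σ_n Σ_z max(n,z) · P(N=n)P(Z=z)
 = 1·0.12 + 2·0.105 + 3·0.075 + 4·0.16 + 4·0.14 + 4·0.1 + 7·0.12 + 7·0.105 + 7·0.075
 = 0.12 + 0.21 + 0.225 + 0.64 + 0.56 + 0.4 + 0.84 + 0.735 + 0.525
 = 4.255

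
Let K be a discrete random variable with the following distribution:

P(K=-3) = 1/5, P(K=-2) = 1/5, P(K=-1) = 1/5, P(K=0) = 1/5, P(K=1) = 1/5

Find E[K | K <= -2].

-2.5

P(K <= -2) = 1/5 + 1/5 = 2/5.
E[K | K <= -2] = [(-3)·1/5 + (-2)·1/5] / (2/5)
 = -1 / (2/5)
 = -5/2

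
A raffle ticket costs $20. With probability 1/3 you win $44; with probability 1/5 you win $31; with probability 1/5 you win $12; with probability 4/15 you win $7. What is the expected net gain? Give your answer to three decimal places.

E[payout] = 44·1/3 + 31·1/5 + 12·1/5 + 7·4/15
 = 44/3 + 31/5 + 12/5 + 28/15
 = 377/15
Net = 377/15 - 20 = 77/15

5.133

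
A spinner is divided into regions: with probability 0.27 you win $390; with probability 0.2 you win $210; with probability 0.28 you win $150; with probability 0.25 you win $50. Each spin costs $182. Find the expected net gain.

19.8

E[payout] = 390·0.27 + 210·0.2 + 150·0.28 + 50·0.25
 = 105.3 + 42 + 42 + 12.5
 = 201.8
Net = 201.8 - 182 = 19.8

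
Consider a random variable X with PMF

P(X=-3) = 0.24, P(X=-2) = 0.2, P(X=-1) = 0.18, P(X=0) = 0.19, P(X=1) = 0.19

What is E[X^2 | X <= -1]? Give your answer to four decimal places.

5.0645

P(X <= -1) = 0.24 + 0.2 + 0.18 = 0.62.
E[X^2 | X <= -1] = [9·0.24 + 4·0.2 + 1·0.18] / 0.62
 = 3.14 / 0.62
 = 157/31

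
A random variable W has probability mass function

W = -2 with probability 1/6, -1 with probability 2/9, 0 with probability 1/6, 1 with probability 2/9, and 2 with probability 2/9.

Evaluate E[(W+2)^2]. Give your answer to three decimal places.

E[(W+2)^2] = Σ (w+2)^2·P(W=w)
 = 0·1/6 + 1·2/9 + 4·1/6 + 9·2/9 + 16·2/9
 = 0 + 2/9 + 2/3 + 2 + 32/9
 = 58/9

6.444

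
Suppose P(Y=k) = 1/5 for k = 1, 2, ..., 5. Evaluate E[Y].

E[Y] = Σ y·P(Y=y)
 = 1·1/5 + 2·1/5 + 3·1/5 + 4·1/5 + 5·1/5
 = 1/5 + 2/5 + 3/5 + 4/5 + 1
 = 3

3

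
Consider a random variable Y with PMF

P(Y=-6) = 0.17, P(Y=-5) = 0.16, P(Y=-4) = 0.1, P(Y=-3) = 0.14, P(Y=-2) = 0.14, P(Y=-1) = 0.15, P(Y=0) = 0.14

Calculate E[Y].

E[Y] = Σ y·P(Y=y)
 = (-6)·0.17 + (-5)·0.16 + (-4)·0.1 + (-3)·0.14 + (-2)·0.14 + (-1)·0.15 + 0·0.14
 = (-1.02) + (-0.8) + (-0.4) + (-0.42) + (-0.28) + (-0.15) + 0
 = -3.07

-3.07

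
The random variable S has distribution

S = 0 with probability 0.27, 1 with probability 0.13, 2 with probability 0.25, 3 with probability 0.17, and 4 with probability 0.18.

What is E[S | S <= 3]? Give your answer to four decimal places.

P(S <= 3) = 0.27 + 0.13 + 0.25 + 0.17 = 0.82.
E[S | S <= 3] = [0·0.27 + 1·0.13 + 2·0.25 + 3·0.17] / 0.82
 = 1.14 / 0.82
 = 57/41

1.3902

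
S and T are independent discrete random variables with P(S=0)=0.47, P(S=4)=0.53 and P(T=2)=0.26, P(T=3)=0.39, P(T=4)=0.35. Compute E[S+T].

5.21

E[S+T] = Σ_s Σ_t (s+t) · P(S=s)P(T=t)
 = 2·0.1222 + 3·0.1833 + 4·0.1645 + 6·0.1378 + 7·0.2067 + 8·0.1855
 = 0.2444 + 0.5499 + 0.658 + 0.8268 + 1.4469 + 1.484
 = 5.21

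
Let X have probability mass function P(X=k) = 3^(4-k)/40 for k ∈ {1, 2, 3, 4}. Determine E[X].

E[X] = Σ x·P(X=x)
 = 1·27/40 + 2·9/40 + 3·3/40 + 4·1/40
 = 27/40 + 9/20 + 9/40 + 1/10
 = 29/20

1.45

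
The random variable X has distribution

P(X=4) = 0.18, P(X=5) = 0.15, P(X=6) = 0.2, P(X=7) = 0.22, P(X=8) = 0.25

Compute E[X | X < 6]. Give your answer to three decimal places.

P(X < 6) = 0.18 + 0.15 = 0.33.
E[X | X < 6] = [4·0.18 + 5·0.15] / 0.33
 = 1.47 / 0.33
 = 49/11

4.455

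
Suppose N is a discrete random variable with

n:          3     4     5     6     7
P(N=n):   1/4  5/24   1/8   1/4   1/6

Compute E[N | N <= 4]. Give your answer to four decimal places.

P(N <= 4) = 1/4 + 5/24 = 11/24.
E[N | N <= 4] = [3·1/4 + 4·5/24] / (11/24)
 = 19/12 / (11/24)
 = 38/11

3.4545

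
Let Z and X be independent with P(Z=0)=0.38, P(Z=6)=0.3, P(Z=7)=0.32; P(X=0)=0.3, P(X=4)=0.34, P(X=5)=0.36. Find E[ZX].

E[ZX] = Σ_z Σ_x zx · P(Z=z)P(X=x)
 = 0·0.114 + 0·0.1292 + 0·0.1368 + 0·0.09 + 24·0.102 + 30·0.108 + 0·0.096 + 28·0.1088 + 35·0.1152
 = 0 + 0 + 0 + 0 + 2.448 + 3.24 + 0 + 3.0464 + 4.032
 = 12.7664

12.7664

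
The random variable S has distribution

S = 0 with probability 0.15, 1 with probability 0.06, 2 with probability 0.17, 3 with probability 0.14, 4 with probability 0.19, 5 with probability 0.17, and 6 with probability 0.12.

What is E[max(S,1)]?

E[max(S,1)] = Σ max(s,1)·P(S=s)
 = 1·0.15 + 1·0.06 + 2·0.17 + 3·0.14 + 4·0.19 + 5·0.17 + 6·0.12
 = 0.15 + 0.06 + 0.34 + 0.42 + 0.76 + 0.85 + 0.72
 = 3.3

3.3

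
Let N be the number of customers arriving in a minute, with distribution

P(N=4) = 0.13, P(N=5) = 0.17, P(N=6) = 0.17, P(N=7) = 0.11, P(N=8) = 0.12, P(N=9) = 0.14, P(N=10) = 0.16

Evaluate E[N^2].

E[N^2] = Σ n^2·P(N=n)
 = 16·0.13 + 25·0.17 + 36·0.17 + 49·0.11 + 64·0.12 + 81·0.14 + 100·0.16
 = 2.08 + 4.25 + 6.12 + 5.39 + 7.68 + 11.34 + 16
 = 52.86

52.86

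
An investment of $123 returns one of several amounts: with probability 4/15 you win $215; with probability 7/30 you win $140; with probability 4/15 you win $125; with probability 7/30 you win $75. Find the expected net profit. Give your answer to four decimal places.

E[payout] = 215·4/15 + 140·7/30 + 125·4/15 + 75·7/30
 = 172/3 + 98/3 + 100/3 + 35/2
 = 845/6
Net = 845/6 - 123 = 107/6

17.8333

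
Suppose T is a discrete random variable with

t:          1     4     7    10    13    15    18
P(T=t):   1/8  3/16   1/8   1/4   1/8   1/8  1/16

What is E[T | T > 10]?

14.8

P(T > 10) = 1/8 + 1/8 + 1/16 = 5/16.
E[T | T > 10] = [13·1/8 + 15·1/8 + 18·1/16] / (5/16)
 = 37/8 / (5/16)
 = 74/5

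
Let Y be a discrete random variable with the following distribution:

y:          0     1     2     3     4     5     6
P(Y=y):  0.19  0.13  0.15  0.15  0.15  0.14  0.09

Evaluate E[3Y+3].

E[3Y+3] = Σ (3y+3)·P(Y=y)
 = 3·0.19 + 6·0.13 + 9·0.15 + 12·0.15 + 15·0.15 + 18·0.14 + 21·0.09
 = 0.57 + 0.78 + 1.35 + 1.8 + 2.25 + 2.52 + 1.89
 = 11.16

11.16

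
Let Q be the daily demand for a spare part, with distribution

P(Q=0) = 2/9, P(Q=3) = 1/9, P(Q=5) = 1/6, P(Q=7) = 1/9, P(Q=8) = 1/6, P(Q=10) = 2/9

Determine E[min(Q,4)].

E[min(Q,4)] = Σ min(q,4)·P(Q=q)
 = 0·2/9 + 3·1/9 + 4·1/6 + 4·1/9 + 4·1/6 + 4·2/9
 = 0 + 1/3 + 2/3 + 4/9 + 2/3 + 8/9
 = 3

3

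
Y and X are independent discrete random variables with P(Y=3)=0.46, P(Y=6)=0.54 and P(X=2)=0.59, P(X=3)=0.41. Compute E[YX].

E[YX] = Σ_y Σ_x yx · P(Y=y)P(X=x)
 = 6·0.2714 + 9·0.1886 + 12·0.3186 + 18·0.2214
 = 1.6284 + 1.6974 + 3.8232 + 3.9852
 = 11.1342

11.1342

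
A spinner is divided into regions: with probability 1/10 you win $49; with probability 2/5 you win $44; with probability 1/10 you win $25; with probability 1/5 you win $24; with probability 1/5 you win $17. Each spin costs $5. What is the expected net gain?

E[payout] = 49·1/10 + 44·2/5 + 25·1/10 + 24·1/5 + 17·1/5
 = 49/10 + 88/5 + 5/2 + 24/5 + 17/5
 = 166/5
Net = 166/5 - 5 = 141/5

28.2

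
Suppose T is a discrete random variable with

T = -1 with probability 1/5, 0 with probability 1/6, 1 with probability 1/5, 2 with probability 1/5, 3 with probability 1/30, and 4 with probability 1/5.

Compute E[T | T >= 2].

P(T >= 2) = 1/5 + 1/30 + 1/5 = 13/30.
E[T | T >= 2] = [2·1/5 + 3·1/30 + 4·1/5] / (13/30)
 = 13/10 / (13/30)
 = 3

3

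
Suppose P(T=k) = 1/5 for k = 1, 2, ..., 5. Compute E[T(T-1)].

8

E[T(T-1)] = Σ t(t-1)·P(T=t)
 = 0·1/5 + 2·1/5 + 6·1/5 + 12·1/5 + 20·1/5
 = 0 + 2/5 + 6/5 + 12/5 + 4
 = 8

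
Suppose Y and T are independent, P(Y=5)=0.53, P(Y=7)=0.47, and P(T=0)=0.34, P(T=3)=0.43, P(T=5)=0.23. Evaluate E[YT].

14.4936

E[YT] = Σ_y Σ_t yt · P(Y=y)P(T=t)
 = 0·0.1802 + 15·0.2279 + 25·0.1219 + 0·0.1598 + 21·0.2021 + 35·0.1081
 = 0 + 3.4185 + 3.0475 + 0 + 4.2441 + 3.7835
 = 14.4936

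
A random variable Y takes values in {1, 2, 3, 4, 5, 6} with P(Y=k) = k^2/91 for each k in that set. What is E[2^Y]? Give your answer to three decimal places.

37.912

E[2^Y] = Σ 2^y·P(Y=y)
 = 2·1/91 + 4·4/91 + 8·9/91 + 16·16/91 + 32·25/91 + 64·36/91
 = 2/91 + 16/91 + 72/91 + 256/91 + 800/91 + 2304/91
 = 3450/91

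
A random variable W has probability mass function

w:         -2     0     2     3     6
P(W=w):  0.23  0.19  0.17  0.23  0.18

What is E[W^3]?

E[W^3] = Σ w^3·P(W=w)
 = (-8)·0.23 + 0·0.19 + 8·0.17 + 27·0.23 + 216·0.18
 = (-1.84) + 0 + 1.36 + 6.21 + 38.88
 = 44.61

44.61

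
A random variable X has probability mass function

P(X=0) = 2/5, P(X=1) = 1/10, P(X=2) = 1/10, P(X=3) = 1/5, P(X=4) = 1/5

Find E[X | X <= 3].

P(X <= 3) = 2/5 + 1/10 + 1/10 + 1/5 = 4/5.
E[X | X <= 3] = [0·2/5 + 1·1/10 + 2·1/10 + 3·1/5] / (4/5)
 = 9/10 / (4/5)
 = 9/8

1.125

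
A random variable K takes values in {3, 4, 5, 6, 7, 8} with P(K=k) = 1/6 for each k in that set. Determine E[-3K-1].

-17.5

E[-3K-1] = Σ (-3k-1)·P(K=k)
 = (-10)·1/6 + (-13)·1/6 + (-16)·1/6 + (-19)·1/6 + (-22)·1/6 + (-25)·1/6
 = (-5/3) + (-13/6) + (-8/3) + (-19/6) + (-11/3) + (-25/6)
 = -35/2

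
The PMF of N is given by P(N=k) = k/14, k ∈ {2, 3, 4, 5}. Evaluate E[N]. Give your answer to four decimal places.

3.8571

E[N] = Σ n·P(N=n)
 = 2·1/7 + 3·3/14 + 4·2/7 + 5·5/14
 = 2/7 + 9/14 + 8/7 + 25/14
 = 27/7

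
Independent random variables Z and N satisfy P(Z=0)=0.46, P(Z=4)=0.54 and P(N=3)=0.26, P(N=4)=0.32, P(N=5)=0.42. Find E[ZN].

E[ZN] = Σ_z Σ_n zn · P(Z=z)P(N=n)
 = 0·0.1196 + 0·0.1472 + 0·0.1932 + 12·0.1404 + 16·0.1728 + 20·0.2268
 = 0 + 0 + 0 + 1.6848 + 2.7648 + 4.536
 = 8.9856

8.9856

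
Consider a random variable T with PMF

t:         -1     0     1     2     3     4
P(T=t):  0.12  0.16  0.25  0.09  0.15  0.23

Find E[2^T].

5.96

E[2^T] = Σ 2^t·P(T=t)
 = 0.5·0.12 + 1·0.16 + 2·0.25 + 4·0.09 + 8·0.15 + 16·0.23
 = 0.06 + 0.16 + 0.5 + 0.36 + 1.2 + 3.68
 = 5.96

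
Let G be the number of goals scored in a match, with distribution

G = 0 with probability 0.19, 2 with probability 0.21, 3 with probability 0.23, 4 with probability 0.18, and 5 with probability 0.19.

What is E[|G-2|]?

E[|G-2|] = Σ |g-2|·P(G=g)
 = 2·0.19 + 0·0.21 + 1·0.23 + 2·0.18 + 3·0.19
 = 0.38 + 0 + 0.23 + 0.36 + 0.57
 = 1.54

1.54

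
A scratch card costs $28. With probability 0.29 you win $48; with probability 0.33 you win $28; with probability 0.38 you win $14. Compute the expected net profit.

0.48

E[payout] = 48·0.29 + 28·0.33 + 14·0.38
 = 13.92 + 9.24 + 5.32
 = 28.48
Net = 28.48 - 28 = 0.48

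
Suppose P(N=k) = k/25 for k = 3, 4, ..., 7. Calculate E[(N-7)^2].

E[(N-7)^2] = Σ (n-7)^2·P(N=n)
 = 16·3/25 + 9·4/25 + 4·1/5 + 1·6/25 + 0·7/25
 = 48/25 + 36/25 + 4/5 + 6/25 + 0
 = 22/5

4.4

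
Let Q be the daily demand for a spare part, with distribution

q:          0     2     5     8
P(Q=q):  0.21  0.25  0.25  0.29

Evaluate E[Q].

E[Q] = Σ q·P(Q=q)
 = 0·0.21 + 2·0.25 + 5·0.25 + 8·0.29
 = 0 + 0.5 + 1.25 + 2.32
 = 4.07

4.07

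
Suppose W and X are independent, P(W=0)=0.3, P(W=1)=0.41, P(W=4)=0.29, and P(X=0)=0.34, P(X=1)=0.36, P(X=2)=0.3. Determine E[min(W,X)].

0.549

E[min(W,X)] = Σ_w Σ_x min(w,x) · P(W=w)P(X=x)
 = 0·0.102 + 0·0.108 + 0·0.09 + 0·0.1394 + 1·0.1476 + 1·0.123 + 0·0.0986 + 1·0.1044 + 2·0.087
 = 0 + 0 + 0 + 0 + 0.1476 + 0.123 + 0 + 0.1044 + 0.174
 = 0.549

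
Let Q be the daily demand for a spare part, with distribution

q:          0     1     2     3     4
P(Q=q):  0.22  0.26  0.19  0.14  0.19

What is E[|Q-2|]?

1.22

E[|Q-2|] = Σ |q-2|·P(Q=q)
 = 2·0.22 + 1·0.26 + 0·0.19 + 1·0.14 + 2·0.19
 = 0.44 + 0.26 + 0 + 0.14 + 0.38
 = 1.22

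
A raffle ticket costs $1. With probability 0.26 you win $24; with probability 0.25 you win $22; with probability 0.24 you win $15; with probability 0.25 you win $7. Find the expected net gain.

E[payout] = 24·0.26 + 22·0.25 + 15·0.24 + 7·0.25
 = 6.24 + 5.5 + 3.6 + 1.75
 = 17.09
Net = 17.09 - 1 = 16.09

16.09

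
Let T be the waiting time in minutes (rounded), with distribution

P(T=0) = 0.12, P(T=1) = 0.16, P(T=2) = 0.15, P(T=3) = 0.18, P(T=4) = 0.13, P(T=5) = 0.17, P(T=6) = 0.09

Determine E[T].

E[T] = Σ t·P(T=t)
 = 0·0.12 + 1·0.16 + 2·0.15 + 3·0.18 + 4·0.13 + 5·0.17 + 6·0.09
 = 0 + 0.16 + 0.3 + 0.54 + 0.52 + 0.85 + 0.54
 = 2.91

2.91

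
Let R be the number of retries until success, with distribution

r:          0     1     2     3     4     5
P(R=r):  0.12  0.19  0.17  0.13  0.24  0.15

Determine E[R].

E[R] = Σ r·P(R=r)
 = 0·0.12 + 1·0.19 + 2·0.17 + 3·0.13 + 4·0.24 + 5·0.15
 = 0 + 0.19 + 0.34 + 0.39 + 0.96 + 0.75
 = 2.63

2.63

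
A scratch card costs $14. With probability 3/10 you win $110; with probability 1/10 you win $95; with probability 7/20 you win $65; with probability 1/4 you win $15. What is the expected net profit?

E[payout] = 110·3/10 + 95·1/10 + 65·7/20 + 15·1/4
 = 33 + 19/2 + 91/4 + 15/4
 = 69
Net = 69 - 14 = 55

55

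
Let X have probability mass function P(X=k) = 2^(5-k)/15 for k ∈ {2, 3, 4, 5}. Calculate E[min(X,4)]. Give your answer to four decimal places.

E[min(X,4)] = Σ min(x,4)·P(X=x)
 = 2·8/15 + 3·4/15 + 4·2/15 + 4·1/15
 = 16/15 + 4/5 + 8/15 + 4/15
 = 8/3

2.6667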